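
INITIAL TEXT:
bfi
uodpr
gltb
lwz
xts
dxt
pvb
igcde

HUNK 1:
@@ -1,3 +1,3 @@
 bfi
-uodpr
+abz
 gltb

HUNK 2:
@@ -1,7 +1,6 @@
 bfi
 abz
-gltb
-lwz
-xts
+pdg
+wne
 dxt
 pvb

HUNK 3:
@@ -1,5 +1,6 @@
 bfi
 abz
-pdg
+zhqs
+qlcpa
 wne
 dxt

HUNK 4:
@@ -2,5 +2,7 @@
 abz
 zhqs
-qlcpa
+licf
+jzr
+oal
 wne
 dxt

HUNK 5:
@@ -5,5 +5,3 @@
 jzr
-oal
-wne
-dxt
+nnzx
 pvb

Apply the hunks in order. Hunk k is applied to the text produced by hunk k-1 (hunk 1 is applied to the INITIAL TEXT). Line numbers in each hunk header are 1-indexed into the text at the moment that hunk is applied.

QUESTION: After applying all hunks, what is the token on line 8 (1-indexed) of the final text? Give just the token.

Answer: igcde

Derivation:
Hunk 1: at line 1 remove [uodpr] add [abz] -> 8 lines: bfi abz gltb lwz xts dxt pvb igcde
Hunk 2: at line 1 remove [gltb,lwz,xts] add [pdg,wne] -> 7 lines: bfi abz pdg wne dxt pvb igcde
Hunk 3: at line 1 remove [pdg] add [zhqs,qlcpa] -> 8 lines: bfi abz zhqs qlcpa wne dxt pvb igcde
Hunk 4: at line 2 remove [qlcpa] add [licf,jzr,oal] -> 10 lines: bfi abz zhqs licf jzr oal wne dxt pvb igcde
Hunk 5: at line 5 remove [oal,wne,dxt] add [nnzx] -> 8 lines: bfi abz zhqs licf jzr nnzx pvb igcde
Final line 8: igcde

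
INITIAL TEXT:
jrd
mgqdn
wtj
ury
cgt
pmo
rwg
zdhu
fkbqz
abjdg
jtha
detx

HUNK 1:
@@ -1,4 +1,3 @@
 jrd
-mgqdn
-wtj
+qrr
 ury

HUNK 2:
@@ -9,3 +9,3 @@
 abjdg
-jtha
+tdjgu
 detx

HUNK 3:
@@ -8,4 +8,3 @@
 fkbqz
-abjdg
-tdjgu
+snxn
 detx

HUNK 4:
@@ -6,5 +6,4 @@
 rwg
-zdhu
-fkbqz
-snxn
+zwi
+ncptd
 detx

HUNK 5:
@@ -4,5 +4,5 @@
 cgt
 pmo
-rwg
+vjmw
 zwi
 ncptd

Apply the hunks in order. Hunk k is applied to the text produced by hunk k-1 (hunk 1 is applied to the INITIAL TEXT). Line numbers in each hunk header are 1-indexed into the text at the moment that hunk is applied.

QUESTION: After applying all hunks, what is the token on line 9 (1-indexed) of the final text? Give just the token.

Hunk 1: at line 1 remove [mgqdn,wtj] add [qrr] -> 11 lines: jrd qrr ury cgt pmo rwg zdhu fkbqz abjdg jtha detx
Hunk 2: at line 9 remove [jtha] add [tdjgu] -> 11 lines: jrd qrr ury cgt pmo rwg zdhu fkbqz abjdg tdjgu detx
Hunk 3: at line 8 remove [abjdg,tdjgu] add [snxn] -> 10 lines: jrd qrr ury cgt pmo rwg zdhu fkbqz snxn detx
Hunk 4: at line 6 remove [zdhu,fkbqz,snxn] add [zwi,ncptd] -> 9 lines: jrd qrr ury cgt pmo rwg zwi ncptd detx
Hunk 5: at line 4 remove [rwg] add [vjmw] -> 9 lines: jrd qrr ury cgt pmo vjmw zwi ncptd detx
Final line 9: detx

Answer: detx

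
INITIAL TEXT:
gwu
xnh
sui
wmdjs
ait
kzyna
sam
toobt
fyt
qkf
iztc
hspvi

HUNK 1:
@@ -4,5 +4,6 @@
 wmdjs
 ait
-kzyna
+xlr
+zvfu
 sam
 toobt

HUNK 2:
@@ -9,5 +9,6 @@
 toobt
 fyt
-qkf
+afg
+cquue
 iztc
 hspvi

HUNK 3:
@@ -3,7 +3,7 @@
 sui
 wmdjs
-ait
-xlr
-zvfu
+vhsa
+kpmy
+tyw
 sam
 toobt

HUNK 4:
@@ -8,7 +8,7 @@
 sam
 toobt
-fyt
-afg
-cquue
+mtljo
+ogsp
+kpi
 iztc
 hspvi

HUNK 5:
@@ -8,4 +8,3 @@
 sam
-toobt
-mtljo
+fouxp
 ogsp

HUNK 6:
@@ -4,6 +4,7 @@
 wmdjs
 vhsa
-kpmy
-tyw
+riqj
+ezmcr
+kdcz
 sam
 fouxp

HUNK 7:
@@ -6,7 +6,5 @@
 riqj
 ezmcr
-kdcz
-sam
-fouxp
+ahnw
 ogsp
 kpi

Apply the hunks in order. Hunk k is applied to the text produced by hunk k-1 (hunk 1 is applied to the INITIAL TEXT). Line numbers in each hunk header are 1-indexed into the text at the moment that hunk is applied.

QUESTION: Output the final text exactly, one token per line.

Hunk 1: at line 4 remove [kzyna] add [xlr,zvfu] -> 13 lines: gwu xnh sui wmdjs ait xlr zvfu sam toobt fyt qkf iztc hspvi
Hunk 2: at line 9 remove [qkf] add [afg,cquue] -> 14 lines: gwu xnh sui wmdjs ait xlr zvfu sam toobt fyt afg cquue iztc hspvi
Hunk 3: at line 3 remove [ait,xlr,zvfu] add [vhsa,kpmy,tyw] -> 14 lines: gwu xnh sui wmdjs vhsa kpmy tyw sam toobt fyt afg cquue iztc hspvi
Hunk 4: at line 8 remove [fyt,afg,cquue] add [mtljo,ogsp,kpi] -> 14 lines: gwu xnh sui wmdjs vhsa kpmy tyw sam toobt mtljo ogsp kpi iztc hspvi
Hunk 5: at line 8 remove [toobt,mtljo] add [fouxp] -> 13 lines: gwu xnh sui wmdjs vhsa kpmy tyw sam fouxp ogsp kpi iztc hspvi
Hunk 6: at line 4 remove [kpmy,tyw] add [riqj,ezmcr,kdcz] -> 14 lines: gwu xnh sui wmdjs vhsa riqj ezmcr kdcz sam fouxp ogsp kpi iztc hspvi
Hunk 7: at line 6 remove [kdcz,sam,fouxp] add [ahnw] -> 12 lines: gwu xnh sui wmdjs vhsa riqj ezmcr ahnw ogsp kpi iztc hspvi

Answer: gwu
xnh
sui
wmdjs
vhsa
riqj
ezmcr
ahnw
ogsp
kpi
iztc
hspvi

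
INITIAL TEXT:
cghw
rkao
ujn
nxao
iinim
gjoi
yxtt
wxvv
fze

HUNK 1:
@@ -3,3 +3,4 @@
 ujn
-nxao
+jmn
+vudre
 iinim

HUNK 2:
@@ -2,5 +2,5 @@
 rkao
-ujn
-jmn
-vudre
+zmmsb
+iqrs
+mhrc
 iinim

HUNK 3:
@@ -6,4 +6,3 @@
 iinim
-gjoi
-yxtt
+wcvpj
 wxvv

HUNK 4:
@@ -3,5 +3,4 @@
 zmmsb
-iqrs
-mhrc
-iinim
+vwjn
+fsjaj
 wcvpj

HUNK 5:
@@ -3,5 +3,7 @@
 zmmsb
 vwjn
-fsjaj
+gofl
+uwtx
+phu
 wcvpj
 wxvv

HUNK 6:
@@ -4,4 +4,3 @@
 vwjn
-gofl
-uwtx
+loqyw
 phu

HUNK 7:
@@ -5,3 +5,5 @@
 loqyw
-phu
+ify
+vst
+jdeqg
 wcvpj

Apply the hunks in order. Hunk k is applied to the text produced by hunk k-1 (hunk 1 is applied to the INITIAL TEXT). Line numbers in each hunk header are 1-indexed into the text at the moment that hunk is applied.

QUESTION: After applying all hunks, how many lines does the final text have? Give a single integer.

Hunk 1: at line 3 remove [nxao] add [jmn,vudre] -> 10 lines: cghw rkao ujn jmn vudre iinim gjoi yxtt wxvv fze
Hunk 2: at line 2 remove [ujn,jmn,vudre] add [zmmsb,iqrs,mhrc] -> 10 lines: cghw rkao zmmsb iqrs mhrc iinim gjoi yxtt wxvv fze
Hunk 3: at line 6 remove [gjoi,yxtt] add [wcvpj] -> 9 lines: cghw rkao zmmsb iqrs mhrc iinim wcvpj wxvv fze
Hunk 4: at line 3 remove [iqrs,mhrc,iinim] add [vwjn,fsjaj] -> 8 lines: cghw rkao zmmsb vwjn fsjaj wcvpj wxvv fze
Hunk 5: at line 3 remove [fsjaj] add [gofl,uwtx,phu] -> 10 lines: cghw rkao zmmsb vwjn gofl uwtx phu wcvpj wxvv fze
Hunk 6: at line 4 remove [gofl,uwtx] add [loqyw] -> 9 lines: cghw rkao zmmsb vwjn loqyw phu wcvpj wxvv fze
Hunk 7: at line 5 remove [phu] add [ify,vst,jdeqg] -> 11 lines: cghw rkao zmmsb vwjn loqyw ify vst jdeqg wcvpj wxvv fze
Final line count: 11

Answer: 11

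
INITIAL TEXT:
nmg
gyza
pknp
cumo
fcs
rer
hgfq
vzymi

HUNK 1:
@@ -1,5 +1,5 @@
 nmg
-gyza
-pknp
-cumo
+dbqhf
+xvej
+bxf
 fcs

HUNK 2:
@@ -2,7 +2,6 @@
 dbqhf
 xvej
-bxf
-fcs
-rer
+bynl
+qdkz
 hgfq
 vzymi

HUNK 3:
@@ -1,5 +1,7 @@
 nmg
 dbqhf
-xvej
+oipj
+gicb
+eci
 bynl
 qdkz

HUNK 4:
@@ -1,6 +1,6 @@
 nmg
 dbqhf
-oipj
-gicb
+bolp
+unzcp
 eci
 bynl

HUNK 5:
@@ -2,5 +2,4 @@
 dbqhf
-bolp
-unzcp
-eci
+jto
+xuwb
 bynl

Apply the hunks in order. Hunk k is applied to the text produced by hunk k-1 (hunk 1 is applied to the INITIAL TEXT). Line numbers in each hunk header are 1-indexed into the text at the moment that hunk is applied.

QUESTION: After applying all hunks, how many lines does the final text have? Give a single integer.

Answer: 8

Derivation:
Hunk 1: at line 1 remove [gyza,pknp,cumo] add [dbqhf,xvej,bxf] -> 8 lines: nmg dbqhf xvej bxf fcs rer hgfq vzymi
Hunk 2: at line 2 remove [bxf,fcs,rer] add [bynl,qdkz] -> 7 lines: nmg dbqhf xvej bynl qdkz hgfq vzymi
Hunk 3: at line 1 remove [xvej] add [oipj,gicb,eci] -> 9 lines: nmg dbqhf oipj gicb eci bynl qdkz hgfq vzymi
Hunk 4: at line 1 remove [oipj,gicb] add [bolp,unzcp] -> 9 lines: nmg dbqhf bolp unzcp eci bynl qdkz hgfq vzymi
Hunk 5: at line 2 remove [bolp,unzcp,eci] add [jto,xuwb] -> 8 lines: nmg dbqhf jto xuwb bynl qdkz hgfq vzymi
Final line count: 8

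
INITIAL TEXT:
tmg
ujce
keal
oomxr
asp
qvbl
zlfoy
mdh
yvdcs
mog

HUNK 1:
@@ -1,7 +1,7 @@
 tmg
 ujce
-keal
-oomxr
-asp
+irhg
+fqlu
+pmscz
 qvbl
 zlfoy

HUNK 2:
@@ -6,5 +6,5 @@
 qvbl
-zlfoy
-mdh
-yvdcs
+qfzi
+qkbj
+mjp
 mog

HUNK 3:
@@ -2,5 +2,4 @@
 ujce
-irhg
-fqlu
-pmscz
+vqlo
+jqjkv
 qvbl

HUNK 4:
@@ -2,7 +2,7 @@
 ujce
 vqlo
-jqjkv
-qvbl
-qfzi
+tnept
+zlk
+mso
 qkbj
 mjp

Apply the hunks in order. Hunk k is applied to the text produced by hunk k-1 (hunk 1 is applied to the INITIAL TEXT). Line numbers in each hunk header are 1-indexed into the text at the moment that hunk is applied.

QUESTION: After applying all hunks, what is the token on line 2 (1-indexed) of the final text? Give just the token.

Answer: ujce

Derivation:
Hunk 1: at line 1 remove [keal,oomxr,asp] add [irhg,fqlu,pmscz] -> 10 lines: tmg ujce irhg fqlu pmscz qvbl zlfoy mdh yvdcs mog
Hunk 2: at line 6 remove [zlfoy,mdh,yvdcs] add [qfzi,qkbj,mjp] -> 10 lines: tmg ujce irhg fqlu pmscz qvbl qfzi qkbj mjp mog
Hunk 3: at line 2 remove [irhg,fqlu,pmscz] add [vqlo,jqjkv] -> 9 lines: tmg ujce vqlo jqjkv qvbl qfzi qkbj mjp mog
Hunk 4: at line 2 remove [jqjkv,qvbl,qfzi] add [tnept,zlk,mso] -> 9 lines: tmg ujce vqlo tnept zlk mso qkbj mjp mog
Final line 2: ujce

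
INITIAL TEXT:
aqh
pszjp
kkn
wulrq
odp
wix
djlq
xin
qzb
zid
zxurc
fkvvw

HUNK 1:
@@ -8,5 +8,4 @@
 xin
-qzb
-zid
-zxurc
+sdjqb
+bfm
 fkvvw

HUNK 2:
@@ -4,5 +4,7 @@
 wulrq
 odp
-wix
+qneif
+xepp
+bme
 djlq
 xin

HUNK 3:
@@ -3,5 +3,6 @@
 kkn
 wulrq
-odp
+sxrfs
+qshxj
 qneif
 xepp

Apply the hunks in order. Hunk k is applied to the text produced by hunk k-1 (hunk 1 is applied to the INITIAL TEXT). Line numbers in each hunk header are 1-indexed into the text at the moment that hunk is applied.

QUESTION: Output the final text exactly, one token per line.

Hunk 1: at line 8 remove [qzb,zid,zxurc] add [sdjqb,bfm] -> 11 lines: aqh pszjp kkn wulrq odp wix djlq xin sdjqb bfm fkvvw
Hunk 2: at line 4 remove [wix] add [qneif,xepp,bme] -> 13 lines: aqh pszjp kkn wulrq odp qneif xepp bme djlq xin sdjqb bfm fkvvw
Hunk 3: at line 3 remove [odp] add [sxrfs,qshxj] -> 14 lines: aqh pszjp kkn wulrq sxrfs qshxj qneif xepp bme djlq xin sdjqb bfm fkvvw

Answer: aqh
pszjp
kkn
wulrq
sxrfs
qshxj
qneif
xepp
bme
djlq
xin
sdjqb
bfm
fkvvw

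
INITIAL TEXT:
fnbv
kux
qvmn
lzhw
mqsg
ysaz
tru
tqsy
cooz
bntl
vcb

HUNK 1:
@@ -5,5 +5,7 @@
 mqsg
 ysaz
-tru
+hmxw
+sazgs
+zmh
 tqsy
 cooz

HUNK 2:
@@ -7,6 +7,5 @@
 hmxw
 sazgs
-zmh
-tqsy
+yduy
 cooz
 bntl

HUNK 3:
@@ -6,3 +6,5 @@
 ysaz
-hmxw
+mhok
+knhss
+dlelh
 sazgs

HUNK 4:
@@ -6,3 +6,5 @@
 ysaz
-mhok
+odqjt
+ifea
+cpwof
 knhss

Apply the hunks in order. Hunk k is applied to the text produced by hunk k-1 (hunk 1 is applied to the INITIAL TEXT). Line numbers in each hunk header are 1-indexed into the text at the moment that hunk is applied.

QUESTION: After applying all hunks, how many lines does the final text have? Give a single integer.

Answer: 16

Derivation:
Hunk 1: at line 5 remove [tru] add [hmxw,sazgs,zmh] -> 13 lines: fnbv kux qvmn lzhw mqsg ysaz hmxw sazgs zmh tqsy cooz bntl vcb
Hunk 2: at line 7 remove [zmh,tqsy] add [yduy] -> 12 lines: fnbv kux qvmn lzhw mqsg ysaz hmxw sazgs yduy cooz bntl vcb
Hunk 3: at line 6 remove [hmxw] add [mhok,knhss,dlelh] -> 14 lines: fnbv kux qvmn lzhw mqsg ysaz mhok knhss dlelh sazgs yduy cooz bntl vcb
Hunk 4: at line 6 remove [mhok] add [odqjt,ifea,cpwof] -> 16 lines: fnbv kux qvmn lzhw mqsg ysaz odqjt ifea cpwof knhss dlelh sazgs yduy cooz bntl vcb
Final line count: 16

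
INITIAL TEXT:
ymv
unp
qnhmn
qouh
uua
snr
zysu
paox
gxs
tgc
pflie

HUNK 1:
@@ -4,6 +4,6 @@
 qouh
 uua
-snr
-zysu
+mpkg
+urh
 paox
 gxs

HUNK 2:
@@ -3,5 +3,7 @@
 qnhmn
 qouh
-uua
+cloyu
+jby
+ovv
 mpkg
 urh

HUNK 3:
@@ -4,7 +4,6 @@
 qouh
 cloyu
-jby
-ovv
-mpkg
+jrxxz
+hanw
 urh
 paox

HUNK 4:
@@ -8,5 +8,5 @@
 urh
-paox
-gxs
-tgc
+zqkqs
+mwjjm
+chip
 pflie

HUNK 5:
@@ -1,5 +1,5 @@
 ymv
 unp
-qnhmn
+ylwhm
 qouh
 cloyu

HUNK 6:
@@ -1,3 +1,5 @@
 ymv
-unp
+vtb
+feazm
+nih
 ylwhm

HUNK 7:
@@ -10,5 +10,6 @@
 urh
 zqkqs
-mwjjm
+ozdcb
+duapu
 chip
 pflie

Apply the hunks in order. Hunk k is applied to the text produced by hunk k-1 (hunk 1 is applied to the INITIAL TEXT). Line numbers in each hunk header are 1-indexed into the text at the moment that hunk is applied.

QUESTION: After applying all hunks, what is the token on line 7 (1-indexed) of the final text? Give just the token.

Hunk 1: at line 4 remove [snr,zysu] add [mpkg,urh] -> 11 lines: ymv unp qnhmn qouh uua mpkg urh paox gxs tgc pflie
Hunk 2: at line 3 remove [uua] add [cloyu,jby,ovv] -> 13 lines: ymv unp qnhmn qouh cloyu jby ovv mpkg urh paox gxs tgc pflie
Hunk 3: at line 4 remove [jby,ovv,mpkg] add [jrxxz,hanw] -> 12 lines: ymv unp qnhmn qouh cloyu jrxxz hanw urh paox gxs tgc pflie
Hunk 4: at line 8 remove [paox,gxs,tgc] add [zqkqs,mwjjm,chip] -> 12 lines: ymv unp qnhmn qouh cloyu jrxxz hanw urh zqkqs mwjjm chip pflie
Hunk 5: at line 1 remove [qnhmn] add [ylwhm] -> 12 lines: ymv unp ylwhm qouh cloyu jrxxz hanw urh zqkqs mwjjm chip pflie
Hunk 6: at line 1 remove [unp] add [vtb,feazm,nih] -> 14 lines: ymv vtb feazm nih ylwhm qouh cloyu jrxxz hanw urh zqkqs mwjjm chip pflie
Hunk 7: at line 10 remove [mwjjm] add [ozdcb,duapu] -> 15 lines: ymv vtb feazm nih ylwhm qouh cloyu jrxxz hanw urh zqkqs ozdcb duapu chip pflie
Final line 7: cloyu

Answer: cloyu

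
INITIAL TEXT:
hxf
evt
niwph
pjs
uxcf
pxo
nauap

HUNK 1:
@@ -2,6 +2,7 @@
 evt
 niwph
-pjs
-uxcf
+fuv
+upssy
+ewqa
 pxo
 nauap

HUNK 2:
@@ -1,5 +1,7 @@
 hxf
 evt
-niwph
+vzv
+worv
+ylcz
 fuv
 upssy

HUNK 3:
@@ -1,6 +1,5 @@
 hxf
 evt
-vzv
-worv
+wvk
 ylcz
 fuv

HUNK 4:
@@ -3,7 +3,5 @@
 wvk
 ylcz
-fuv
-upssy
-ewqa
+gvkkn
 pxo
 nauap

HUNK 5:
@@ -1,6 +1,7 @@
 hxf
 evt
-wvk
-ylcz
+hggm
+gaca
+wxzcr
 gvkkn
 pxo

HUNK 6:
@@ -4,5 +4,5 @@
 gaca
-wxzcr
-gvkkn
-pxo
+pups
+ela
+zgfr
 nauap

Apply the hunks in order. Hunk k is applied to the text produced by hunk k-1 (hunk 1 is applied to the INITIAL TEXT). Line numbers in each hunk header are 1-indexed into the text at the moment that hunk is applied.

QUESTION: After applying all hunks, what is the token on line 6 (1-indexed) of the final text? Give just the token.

Hunk 1: at line 2 remove [pjs,uxcf] add [fuv,upssy,ewqa] -> 8 lines: hxf evt niwph fuv upssy ewqa pxo nauap
Hunk 2: at line 1 remove [niwph] add [vzv,worv,ylcz] -> 10 lines: hxf evt vzv worv ylcz fuv upssy ewqa pxo nauap
Hunk 3: at line 1 remove [vzv,worv] add [wvk] -> 9 lines: hxf evt wvk ylcz fuv upssy ewqa pxo nauap
Hunk 4: at line 3 remove [fuv,upssy,ewqa] add [gvkkn] -> 7 lines: hxf evt wvk ylcz gvkkn pxo nauap
Hunk 5: at line 1 remove [wvk,ylcz] add [hggm,gaca,wxzcr] -> 8 lines: hxf evt hggm gaca wxzcr gvkkn pxo nauap
Hunk 6: at line 4 remove [wxzcr,gvkkn,pxo] add [pups,ela,zgfr] -> 8 lines: hxf evt hggm gaca pups ela zgfr nauap
Final line 6: ela

Answer: ela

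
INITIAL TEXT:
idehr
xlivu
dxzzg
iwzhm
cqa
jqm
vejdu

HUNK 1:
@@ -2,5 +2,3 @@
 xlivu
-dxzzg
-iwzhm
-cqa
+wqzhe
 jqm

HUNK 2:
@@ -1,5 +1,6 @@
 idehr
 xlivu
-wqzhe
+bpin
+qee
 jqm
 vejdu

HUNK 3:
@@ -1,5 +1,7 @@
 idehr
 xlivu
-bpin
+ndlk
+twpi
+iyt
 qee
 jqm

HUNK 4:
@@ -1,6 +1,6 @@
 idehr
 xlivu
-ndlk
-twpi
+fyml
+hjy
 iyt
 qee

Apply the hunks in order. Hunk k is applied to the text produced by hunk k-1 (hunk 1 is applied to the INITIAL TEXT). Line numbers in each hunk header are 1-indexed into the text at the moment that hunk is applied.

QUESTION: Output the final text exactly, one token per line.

Hunk 1: at line 2 remove [dxzzg,iwzhm,cqa] add [wqzhe] -> 5 lines: idehr xlivu wqzhe jqm vejdu
Hunk 2: at line 1 remove [wqzhe] add [bpin,qee] -> 6 lines: idehr xlivu bpin qee jqm vejdu
Hunk 3: at line 1 remove [bpin] add [ndlk,twpi,iyt] -> 8 lines: idehr xlivu ndlk twpi iyt qee jqm vejdu
Hunk 4: at line 1 remove [ndlk,twpi] add [fyml,hjy] -> 8 lines: idehr xlivu fyml hjy iyt qee jqm vejdu

Answer: idehr
xlivu
fyml
hjy
iyt
qee
jqm
vejdu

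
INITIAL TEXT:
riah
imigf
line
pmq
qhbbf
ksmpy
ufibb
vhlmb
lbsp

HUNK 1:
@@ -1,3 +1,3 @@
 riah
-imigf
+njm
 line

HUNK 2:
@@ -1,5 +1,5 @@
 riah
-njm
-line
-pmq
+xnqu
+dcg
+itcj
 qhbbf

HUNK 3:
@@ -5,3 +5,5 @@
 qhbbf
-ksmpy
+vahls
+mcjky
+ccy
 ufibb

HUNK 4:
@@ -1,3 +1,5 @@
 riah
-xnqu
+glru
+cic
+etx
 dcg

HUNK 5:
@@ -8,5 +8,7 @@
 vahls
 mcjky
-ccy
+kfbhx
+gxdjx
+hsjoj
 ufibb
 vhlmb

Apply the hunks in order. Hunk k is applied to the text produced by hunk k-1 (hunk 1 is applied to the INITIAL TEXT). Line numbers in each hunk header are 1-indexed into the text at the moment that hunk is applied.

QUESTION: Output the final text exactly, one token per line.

Answer: riah
glru
cic
etx
dcg
itcj
qhbbf
vahls
mcjky
kfbhx
gxdjx
hsjoj
ufibb
vhlmb
lbsp

Derivation:
Hunk 1: at line 1 remove [imigf] add [njm] -> 9 lines: riah njm line pmq qhbbf ksmpy ufibb vhlmb lbsp
Hunk 2: at line 1 remove [njm,line,pmq] add [xnqu,dcg,itcj] -> 9 lines: riah xnqu dcg itcj qhbbf ksmpy ufibb vhlmb lbsp
Hunk 3: at line 5 remove [ksmpy] add [vahls,mcjky,ccy] -> 11 lines: riah xnqu dcg itcj qhbbf vahls mcjky ccy ufibb vhlmb lbsp
Hunk 4: at line 1 remove [xnqu] add [glru,cic,etx] -> 13 lines: riah glru cic etx dcg itcj qhbbf vahls mcjky ccy ufibb vhlmb lbsp
Hunk 5: at line 8 remove [ccy] add [kfbhx,gxdjx,hsjoj] -> 15 lines: riah glru cic etx dcg itcj qhbbf vahls mcjky kfbhx gxdjx hsjoj ufibb vhlmb lbsp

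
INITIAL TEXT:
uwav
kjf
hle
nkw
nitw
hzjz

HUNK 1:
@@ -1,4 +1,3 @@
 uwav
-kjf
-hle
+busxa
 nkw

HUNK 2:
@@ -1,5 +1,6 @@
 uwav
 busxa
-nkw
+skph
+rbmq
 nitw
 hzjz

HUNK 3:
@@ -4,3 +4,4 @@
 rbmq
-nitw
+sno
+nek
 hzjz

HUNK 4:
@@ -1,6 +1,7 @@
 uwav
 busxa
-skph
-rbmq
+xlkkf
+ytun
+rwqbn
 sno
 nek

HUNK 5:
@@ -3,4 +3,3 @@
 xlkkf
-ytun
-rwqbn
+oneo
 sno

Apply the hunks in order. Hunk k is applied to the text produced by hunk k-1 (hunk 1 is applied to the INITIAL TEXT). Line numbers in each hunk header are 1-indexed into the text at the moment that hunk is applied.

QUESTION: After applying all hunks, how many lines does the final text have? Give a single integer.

Answer: 7

Derivation:
Hunk 1: at line 1 remove [kjf,hle] add [busxa] -> 5 lines: uwav busxa nkw nitw hzjz
Hunk 2: at line 1 remove [nkw] add [skph,rbmq] -> 6 lines: uwav busxa skph rbmq nitw hzjz
Hunk 3: at line 4 remove [nitw] add [sno,nek] -> 7 lines: uwav busxa skph rbmq sno nek hzjz
Hunk 4: at line 1 remove [skph,rbmq] add [xlkkf,ytun,rwqbn] -> 8 lines: uwav busxa xlkkf ytun rwqbn sno nek hzjz
Hunk 5: at line 3 remove [ytun,rwqbn] add [oneo] -> 7 lines: uwav busxa xlkkf oneo sno nek hzjz
Final line count: 7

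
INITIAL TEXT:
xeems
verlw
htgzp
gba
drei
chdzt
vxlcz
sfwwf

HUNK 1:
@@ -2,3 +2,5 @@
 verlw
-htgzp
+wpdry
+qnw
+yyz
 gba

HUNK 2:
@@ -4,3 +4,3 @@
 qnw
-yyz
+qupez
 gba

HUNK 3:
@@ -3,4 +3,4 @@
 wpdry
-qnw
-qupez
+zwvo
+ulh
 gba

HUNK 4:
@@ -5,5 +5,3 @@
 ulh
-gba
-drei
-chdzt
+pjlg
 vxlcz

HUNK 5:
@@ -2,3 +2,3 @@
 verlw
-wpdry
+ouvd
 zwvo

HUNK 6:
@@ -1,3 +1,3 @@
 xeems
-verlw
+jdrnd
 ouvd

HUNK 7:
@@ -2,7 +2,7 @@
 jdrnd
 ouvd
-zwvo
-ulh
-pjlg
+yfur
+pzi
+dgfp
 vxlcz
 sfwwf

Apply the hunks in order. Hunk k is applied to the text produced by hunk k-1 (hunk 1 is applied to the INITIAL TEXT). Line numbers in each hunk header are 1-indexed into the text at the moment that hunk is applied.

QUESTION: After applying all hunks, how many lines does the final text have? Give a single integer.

Hunk 1: at line 2 remove [htgzp] add [wpdry,qnw,yyz] -> 10 lines: xeems verlw wpdry qnw yyz gba drei chdzt vxlcz sfwwf
Hunk 2: at line 4 remove [yyz] add [qupez] -> 10 lines: xeems verlw wpdry qnw qupez gba drei chdzt vxlcz sfwwf
Hunk 3: at line 3 remove [qnw,qupez] add [zwvo,ulh] -> 10 lines: xeems verlw wpdry zwvo ulh gba drei chdzt vxlcz sfwwf
Hunk 4: at line 5 remove [gba,drei,chdzt] add [pjlg] -> 8 lines: xeems verlw wpdry zwvo ulh pjlg vxlcz sfwwf
Hunk 5: at line 2 remove [wpdry] add [ouvd] -> 8 lines: xeems verlw ouvd zwvo ulh pjlg vxlcz sfwwf
Hunk 6: at line 1 remove [verlw] add [jdrnd] -> 8 lines: xeems jdrnd ouvd zwvo ulh pjlg vxlcz sfwwf
Hunk 7: at line 2 remove [zwvo,ulh,pjlg] add [yfur,pzi,dgfp] -> 8 lines: xeems jdrnd ouvd yfur pzi dgfp vxlcz sfwwf
Final line count: 8

Answer: 8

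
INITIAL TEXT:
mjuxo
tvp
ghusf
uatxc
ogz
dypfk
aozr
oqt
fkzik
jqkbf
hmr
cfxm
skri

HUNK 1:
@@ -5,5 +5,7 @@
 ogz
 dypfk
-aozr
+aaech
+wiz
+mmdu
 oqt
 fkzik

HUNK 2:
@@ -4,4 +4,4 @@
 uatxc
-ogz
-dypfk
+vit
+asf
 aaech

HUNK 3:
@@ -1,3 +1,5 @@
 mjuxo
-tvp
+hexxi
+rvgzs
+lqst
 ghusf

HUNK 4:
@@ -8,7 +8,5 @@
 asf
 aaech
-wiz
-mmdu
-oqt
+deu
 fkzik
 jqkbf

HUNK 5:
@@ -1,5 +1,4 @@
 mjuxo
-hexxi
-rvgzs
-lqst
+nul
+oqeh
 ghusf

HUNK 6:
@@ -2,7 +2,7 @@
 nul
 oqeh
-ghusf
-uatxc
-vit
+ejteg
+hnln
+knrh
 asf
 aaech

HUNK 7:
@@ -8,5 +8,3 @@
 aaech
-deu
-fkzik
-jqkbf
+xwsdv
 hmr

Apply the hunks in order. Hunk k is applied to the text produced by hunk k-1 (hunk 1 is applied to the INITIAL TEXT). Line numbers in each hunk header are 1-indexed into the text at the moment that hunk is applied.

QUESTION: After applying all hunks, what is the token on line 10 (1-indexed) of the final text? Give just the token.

Answer: hmr

Derivation:
Hunk 1: at line 5 remove [aozr] add [aaech,wiz,mmdu] -> 15 lines: mjuxo tvp ghusf uatxc ogz dypfk aaech wiz mmdu oqt fkzik jqkbf hmr cfxm skri
Hunk 2: at line 4 remove [ogz,dypfk] add [vit,asf] -> 15 lines: mjuxo tvp ghusf uatxc vit asf aaech wiz mmdu oqt fkzik jqkbf hmr cfxm skri
Hunk 3: at line 1 remove [tvp] add [hexxi,rvgzs,lqst] -> 17 lines: mjuxo hexxi rvgzs lqst ghusf uatxc vit asf aaech wiz mmdu oqt fkzik jqkbf hmr cfxm skri
Hunk 4: at line 8 remove [wiz,mmdu,oqt] add [deu] -> 15 lines: mjuxo hexxi rvgzs lqst ghusf uatxc vit asf aaech deu fkzik jqkbf hmr cfxm skri
Hunk 5: at line 1 remove [hexxi,rvgzs,lqst] add [nul,oqeh] -> 14 lines: mjuxo nul oqeh ghusf uatxc vit asf aaech deu fkzik jqkbf hmr cfxm skri
Hunk 6: at line 2 remove [ghusf,uatxc,vit] add [ejteg,hnln,knrh] -> 14 lines: mjuxo nul oqeh ejteg hnln knrh asf aaech deu fkzik jqkbf hmr cfxm skri
Hunk 7: at line 8 remove [deu,fkzik,jqkbf] add [xwsdv] -> 12 lines: mjuxo nul oqeh ejteg hnln knrh asf aaech xwsdv hmr cfxm skri
Final line 10: hmr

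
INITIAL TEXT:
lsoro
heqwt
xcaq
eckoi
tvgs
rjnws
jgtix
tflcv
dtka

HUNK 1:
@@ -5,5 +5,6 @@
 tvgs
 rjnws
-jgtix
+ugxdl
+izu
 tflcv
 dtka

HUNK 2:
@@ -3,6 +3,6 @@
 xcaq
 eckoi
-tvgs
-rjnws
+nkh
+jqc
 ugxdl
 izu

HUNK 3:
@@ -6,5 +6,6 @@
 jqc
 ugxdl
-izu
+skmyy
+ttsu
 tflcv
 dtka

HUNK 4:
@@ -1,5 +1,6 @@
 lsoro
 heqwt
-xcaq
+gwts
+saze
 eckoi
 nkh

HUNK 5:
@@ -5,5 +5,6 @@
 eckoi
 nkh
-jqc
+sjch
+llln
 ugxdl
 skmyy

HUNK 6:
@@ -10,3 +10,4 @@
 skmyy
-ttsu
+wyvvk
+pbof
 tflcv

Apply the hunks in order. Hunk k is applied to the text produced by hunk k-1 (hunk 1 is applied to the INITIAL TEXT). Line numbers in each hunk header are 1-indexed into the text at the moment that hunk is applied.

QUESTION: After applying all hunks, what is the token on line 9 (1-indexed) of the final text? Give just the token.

Hunk 1: at line 5 remove [jgtix] add [ugxdl,izu] -> 10 lines: lsoro heqwt xcaq eckoi tvgs rjnws ugxdl izu tflcv dtka
Hunk 2: at line 3 remove [tvgs,rjnws] add [nkh,jqc] -> 10 lines: lsoro heqwt xcaq eckoi nkh jqc ugxdl izu tflcv dtka
Hunk 3: at line 6 remove [izu] add [skmyy,ttsu] -> 11 lines: lsoro heqwt xcaq eckoi nkh jqc ugxdl skmyy ttsu tflcv dtka
Hunk 4: at line 1 remove [xcaq] add [gwts,saze] -> 12 lines: lsoro heqwt gwts saze eckoi nkh jqc ugxdl skmyy ttsu tflcv dtka
Hunk 5: at line 5 remove [jqc] add [sjch,llln] -> 13 lines: lsoro heqwt gwts saze eckoi nkh sjch llln ugxdl skmyy ttsu tflcv dtka
Hunk 6: at line 10 remove [ttsu] add [wyvvk,pbof] -> 14 lines: lsoro heqwt gwts saze eckoi nkh sjch llln ugxdl skmyy wyvvk pbof tflcv dtka
Final line 9: ugxdl

Answer: ugxdl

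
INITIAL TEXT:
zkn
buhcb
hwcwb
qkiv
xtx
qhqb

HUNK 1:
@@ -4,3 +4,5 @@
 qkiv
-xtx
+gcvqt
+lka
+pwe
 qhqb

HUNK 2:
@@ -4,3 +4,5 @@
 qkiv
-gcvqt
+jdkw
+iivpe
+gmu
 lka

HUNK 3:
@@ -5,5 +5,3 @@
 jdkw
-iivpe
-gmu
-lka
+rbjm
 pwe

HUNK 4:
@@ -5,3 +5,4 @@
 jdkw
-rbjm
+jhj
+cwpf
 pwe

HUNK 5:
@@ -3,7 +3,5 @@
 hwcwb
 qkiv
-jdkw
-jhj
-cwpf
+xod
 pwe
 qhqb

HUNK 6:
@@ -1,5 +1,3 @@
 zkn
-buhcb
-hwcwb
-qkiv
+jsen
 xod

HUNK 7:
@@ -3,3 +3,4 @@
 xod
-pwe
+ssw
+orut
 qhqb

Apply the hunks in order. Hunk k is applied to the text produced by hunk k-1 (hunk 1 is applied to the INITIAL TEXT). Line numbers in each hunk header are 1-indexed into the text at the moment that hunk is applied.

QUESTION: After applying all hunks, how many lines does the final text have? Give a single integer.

Answer: 6

Derivation:
Hunk 1: at line 4 remove [xtx] add [gcvqt,lka,pwe] -> 8 lines: zkn buhcb hwcwb qkiv gcvqt lka pwe qhqb
Hunk 2: at line 4 remove [gcvqt] add [jdkw,iivpe,gmu] -> 10 lines: zkn buhcb hwcwb qkiv jdkw iivpe gmu lka pwe qhqb
Hunk 3: at line 5 remove [iivpe,gmu,lka] add [rbjm] -> 8 lines: zkn buhcb hwcwb qkiv jdkw rbjm pwe qhqb
Hunk 4: at line 5 remove [rbjm] add [jhj,cwpf] -> 9 lines: zkn buhcb hwcwb qkiv jdkw jhj cwpf pwe qhqb
Hunk 5: at line 3 remove [jdkw,jhj,cwpf] add [xod] -> 7 lines: zkn buhcb hwcwb qkiv xod pwe qhqb
Hunk 6: at line 1 remove [buhcb,hwcwb,qkiv] add [jsen] -> 5 lines: zkn jsen xod pwe qhqb
Hunk 7: at line 3 remove [pwe] add [ssw,orut] -> 6 lines: zkn jsen xod ssw orut qhqb
Final line count: 6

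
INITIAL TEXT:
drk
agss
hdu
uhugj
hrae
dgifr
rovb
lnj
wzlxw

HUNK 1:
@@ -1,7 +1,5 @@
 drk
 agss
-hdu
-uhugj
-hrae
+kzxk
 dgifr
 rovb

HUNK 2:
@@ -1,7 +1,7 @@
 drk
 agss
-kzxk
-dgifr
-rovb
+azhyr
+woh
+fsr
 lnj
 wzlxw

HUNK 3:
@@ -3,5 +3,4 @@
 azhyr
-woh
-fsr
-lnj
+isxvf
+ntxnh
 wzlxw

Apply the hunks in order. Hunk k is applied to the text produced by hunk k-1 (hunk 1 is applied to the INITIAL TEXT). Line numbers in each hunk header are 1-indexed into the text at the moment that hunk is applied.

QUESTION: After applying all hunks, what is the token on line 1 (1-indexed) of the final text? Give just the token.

Answer: drk

Derivation:
Hunk 1: at line 1 remove [hdu,uhugj,hrae] add [kzxk] -> 7 lines: drk agss kzxk dgifr rovb lnj wzlxw
Hunk 2: at line 1 remove [kzxk,dgifr,rovb] add [azhyr,woh,fsr] -> 7 lines: drk agss azhyr woh fsr lnj wzlxw
Hunk 3: at line 3 remove [woh,fsr,lnj] add [isxvf,ntxnh] -> 6 lines: drk agss azhyr isxvf ntxnh wzlxw
Final line 1: drk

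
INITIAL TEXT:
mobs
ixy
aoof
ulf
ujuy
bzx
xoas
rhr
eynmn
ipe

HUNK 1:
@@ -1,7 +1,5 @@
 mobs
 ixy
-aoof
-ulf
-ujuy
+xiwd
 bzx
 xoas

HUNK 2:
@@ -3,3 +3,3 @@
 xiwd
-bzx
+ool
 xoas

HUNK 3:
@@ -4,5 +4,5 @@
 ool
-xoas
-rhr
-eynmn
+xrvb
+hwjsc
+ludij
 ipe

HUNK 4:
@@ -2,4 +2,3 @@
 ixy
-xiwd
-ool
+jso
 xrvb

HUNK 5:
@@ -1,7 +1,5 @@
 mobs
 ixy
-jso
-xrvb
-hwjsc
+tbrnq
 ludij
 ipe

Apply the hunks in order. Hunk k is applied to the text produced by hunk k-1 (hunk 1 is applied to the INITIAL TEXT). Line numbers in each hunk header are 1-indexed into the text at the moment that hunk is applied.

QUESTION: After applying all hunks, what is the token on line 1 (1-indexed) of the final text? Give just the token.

Hunk 1: at line 1 remove [aoof,ulf,ujuy] add [xiwd] -> 8 lines: mobs ixy xiwd bzx xoas rhr eynmn ipe
Hunk 2: at line 3 remove [bzx] add [ool] -> 8 lines: mobs ixy xiwd ool xoas rhr eynmn ipe
Hunk 3: at line 4 remove [xoas,rhr,eynmn] add [xrvb,hwjsc,ludij] -> 8 lines: mobs ixy xiwd ool xrvb hwjsc ludij ipe
Hunk 4: at line 2 remove [xiwd,ool] add [jso] -> 7 lines: mobs ixy jso xrvb hwjsc ludij ipe
Hunk 5: at line 1 remove [jso,xrvb,hwjsc] add [tbrnq] -> 5 lines: mobs ixy tbrnq ludij ipe
Final line 1: mobs

Answer: mobs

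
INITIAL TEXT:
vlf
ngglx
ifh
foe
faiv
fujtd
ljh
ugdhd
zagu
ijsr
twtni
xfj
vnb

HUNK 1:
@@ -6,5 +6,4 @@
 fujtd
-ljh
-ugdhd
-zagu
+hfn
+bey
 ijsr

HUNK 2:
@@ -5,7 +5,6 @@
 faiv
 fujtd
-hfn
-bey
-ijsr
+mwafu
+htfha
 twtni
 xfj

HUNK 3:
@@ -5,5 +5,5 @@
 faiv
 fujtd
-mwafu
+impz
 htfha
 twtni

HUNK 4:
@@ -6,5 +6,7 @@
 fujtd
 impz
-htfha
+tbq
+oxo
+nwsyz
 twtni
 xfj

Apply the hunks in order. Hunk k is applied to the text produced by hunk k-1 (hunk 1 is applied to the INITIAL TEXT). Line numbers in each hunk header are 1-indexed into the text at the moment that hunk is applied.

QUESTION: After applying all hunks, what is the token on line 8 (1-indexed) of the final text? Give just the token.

Answer: tbq

Derivation:
Hunk 1: at line 6 remove [ljh,ugdhd,zagu] add [hfn,bey] -> 12 lines: vlf ngglx ifh foe faiv fujtd hfn bey ijsr twtni xfj vnb
Hunk 2: at line 5 remove [hfn,bey,ijsr] add [mwafu,htfha] -> 11 lines: vlf ngglx ifh foe faiv fujtd mwafu htfha twtni xfj vnb
Hunk 3: at line 5 remove [mwafu] add [impz] -> 11 lines: vlf ngglx ifh foe faiv fujtd impz htfha twtni xfj vnb
Hunk 4: at line 6 remove [htfha] add [tbq,oxo,nwsyz] -> 13 lines: vlf ngglx ifh foe faiv fujtd impz tbq oxo nwsyz twtni xfj vnb
Final line 8: tbq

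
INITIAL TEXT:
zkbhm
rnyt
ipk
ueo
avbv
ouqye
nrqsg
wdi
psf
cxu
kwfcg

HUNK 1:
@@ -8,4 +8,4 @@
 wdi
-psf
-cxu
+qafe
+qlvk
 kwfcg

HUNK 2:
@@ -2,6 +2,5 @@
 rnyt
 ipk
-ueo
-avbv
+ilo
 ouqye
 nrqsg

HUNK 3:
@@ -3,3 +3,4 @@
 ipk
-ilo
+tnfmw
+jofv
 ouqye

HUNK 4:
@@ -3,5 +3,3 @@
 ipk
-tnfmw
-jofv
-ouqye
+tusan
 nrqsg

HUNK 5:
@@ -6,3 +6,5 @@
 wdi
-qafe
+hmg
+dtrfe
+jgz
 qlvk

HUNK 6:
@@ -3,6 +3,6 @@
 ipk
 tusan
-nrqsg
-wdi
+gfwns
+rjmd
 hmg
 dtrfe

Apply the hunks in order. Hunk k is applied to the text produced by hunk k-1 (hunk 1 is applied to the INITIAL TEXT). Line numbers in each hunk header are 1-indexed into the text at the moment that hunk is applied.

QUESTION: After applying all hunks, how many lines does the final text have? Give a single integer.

Hunk 1: at line 8 remove [psf,cxu] add [qafe,qlvk] -> 11 lines: zkbhm rnyt ipk ueo avbv ouqye nrqsg wdi qafe qlvk kwfcg
Hunk 2: at line 2 remove [ueo,avbv] add [ilo] -> 10 lines: zkbhm rnyt ipk ilo ouqye nrqsg wdi qafe qlvk kwfcg
Hunk 3: at line 3 remove [ilo] add [tnfmw,jofv] -> 11 lines: zkbhm rnyt ipk tnfmw jofv ouqye nrqsg wdi qafe qlvk kwfcg
Hunk 4: at line 3 remove [tnfmw,jofv,ouqye] add [tusan] -> 9 lines: zkbhm rnyt ipk tusan nrqsg wdi qafe qlvk kwfcg
Hunk 5: at line 6 remove [qafe] add [hmg,dtrfe,jgz] -> 11 lines: zkbhm rnyt ipk tusan nrqsg wdi hmg dtrfe jgz qlvk kwfcg
Hunk 6: at line 3 remove [nrqsg,wdi] add [gfwns,rjmd] -> 11 lines: zkbhm rnyt ipk tusan gfwns rjmd hmg dtrfe jgz qlvk kwfcg
Final line count: 11

Answer: 11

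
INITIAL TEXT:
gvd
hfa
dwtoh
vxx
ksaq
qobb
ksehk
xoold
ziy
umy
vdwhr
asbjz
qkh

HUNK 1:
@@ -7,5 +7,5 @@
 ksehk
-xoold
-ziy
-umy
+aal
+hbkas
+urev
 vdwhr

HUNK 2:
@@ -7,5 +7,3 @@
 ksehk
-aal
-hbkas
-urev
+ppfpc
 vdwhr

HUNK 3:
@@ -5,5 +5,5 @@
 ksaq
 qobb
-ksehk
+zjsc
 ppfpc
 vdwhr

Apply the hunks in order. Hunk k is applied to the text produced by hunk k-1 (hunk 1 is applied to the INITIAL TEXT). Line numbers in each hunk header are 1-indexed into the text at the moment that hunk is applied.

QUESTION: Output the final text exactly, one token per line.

Hunk 1: at line 7 remove [xoold,ziy,umy] add [aal,hbkas,urev] -> 13 lines: gvd hfa dwtoh vxx ksaq qobb ksehk aal hbkas urev vdwhr asbjz qkh
Hunk 2: at line 7 remove [aal,hbkas,urev] add [ppfpc] -> 11 lines: gvd hfa dwtoh vxx ksaq qobb ksehk ppfpc vdwhr asbjz qkh
Hunk 3: at line 5 remove [ksehk] add [zjsc] -> 11 lines: gvd hfa dwtoh vxx ksaq qobb zjsc ppfpc vdwhr asbjz qkh

Answer: gvd
hfa
dwtoh
vxx
ksaq
qobb
zjsc
ppfpc
vdwhr
asbjz
qkh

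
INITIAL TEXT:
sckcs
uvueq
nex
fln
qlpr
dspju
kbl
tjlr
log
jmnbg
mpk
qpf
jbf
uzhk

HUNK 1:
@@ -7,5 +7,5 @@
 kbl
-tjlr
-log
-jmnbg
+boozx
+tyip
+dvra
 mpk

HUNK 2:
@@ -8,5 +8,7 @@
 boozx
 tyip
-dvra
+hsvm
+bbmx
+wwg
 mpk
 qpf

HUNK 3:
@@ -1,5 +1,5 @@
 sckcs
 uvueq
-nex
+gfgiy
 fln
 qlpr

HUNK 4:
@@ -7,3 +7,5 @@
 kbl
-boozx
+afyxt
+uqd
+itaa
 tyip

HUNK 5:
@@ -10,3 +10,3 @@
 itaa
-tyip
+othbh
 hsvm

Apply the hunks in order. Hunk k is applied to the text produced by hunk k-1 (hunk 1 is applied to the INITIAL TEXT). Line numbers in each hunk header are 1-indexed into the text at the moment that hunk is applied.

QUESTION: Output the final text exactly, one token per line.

Hunk 1: at line 7 remove [tjlr,log,jmnbg] add [boozx,tyip,dvra] -> 14 lines: sckcs uvueq nex fln qlpr dspju kbl boozx tyip dvra mpk qpf jbf uzhk
Hunk 2: at line 8 remove [dvra] add [hsvm,bbmx,wwg] -> 16 lines: sckcs uvueq nex fln qlpr dspju kbl boozx tyip hsvm bbmx wwg mpk qpf jbf uzhk
Hunk 3: at line 1 remove [nex] add [gfgiy] -> 16 lines: sckcs uvueq gfgiy fln qlpr dspju kbl boozx tyip hsvm bbmx wwg mpk qpf jbf uzhk
Hunk 4: at line 7 remove [boozx] add [afyxt,uqd,itaa] -> 18 lines: sckcs uvueq gfgiy fln qlpr dspju kbl afyxt uqd itaa tyip hsvm bbmx wwg mpk qpf jbf uzhk
Hunk 5: at line 10 remove [tyip] add [othbh] -> 18 lines: sckcs uvueq gfgiy fln qlpr dspju kbl afyxt uqd itaa othbh hsvm bbmx wwg mpk qpf jbf uzhk

Answer: sckcs
uvueq
gfgiy
fln
qlpr
dspju
kbl
afyxt
uqd
itaa
othbh
hsvm
bbmx
wwg
mpk
qpf
jbf
uzhk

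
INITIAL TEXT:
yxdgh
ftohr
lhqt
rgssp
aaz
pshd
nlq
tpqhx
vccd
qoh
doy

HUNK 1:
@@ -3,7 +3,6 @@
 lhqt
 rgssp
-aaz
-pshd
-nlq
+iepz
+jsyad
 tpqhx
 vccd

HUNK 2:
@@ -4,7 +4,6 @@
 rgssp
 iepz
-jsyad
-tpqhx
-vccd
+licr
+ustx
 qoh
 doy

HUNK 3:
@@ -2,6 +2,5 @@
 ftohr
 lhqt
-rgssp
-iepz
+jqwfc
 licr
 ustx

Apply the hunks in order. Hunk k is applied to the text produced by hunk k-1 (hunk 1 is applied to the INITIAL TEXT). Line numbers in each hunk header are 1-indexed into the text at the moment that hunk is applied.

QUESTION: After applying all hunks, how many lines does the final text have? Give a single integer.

Hunk 1: at line 3 remove [aaz,pshd,nlq] add [iepz,jsyad] -> 10 lines: yxdgh ftohr lhqt rgssp iepz jsyad tpqhx vccd qoh doy
Hunk 2: at line 4 remove [jsyad,tpqhx,vccd] add [licr,ustx] -> 9 lines: yxdgh ftohr lhqt rgssp iepz licr ustx qoh doy
Hunk 3: at line 2 remove [rgssp,iepz] add [jqwfc] -> 8 lines: yxdgh ftohr lhqt jqwfc licr ustx qoh doy
Final line count: 8

Answer: 8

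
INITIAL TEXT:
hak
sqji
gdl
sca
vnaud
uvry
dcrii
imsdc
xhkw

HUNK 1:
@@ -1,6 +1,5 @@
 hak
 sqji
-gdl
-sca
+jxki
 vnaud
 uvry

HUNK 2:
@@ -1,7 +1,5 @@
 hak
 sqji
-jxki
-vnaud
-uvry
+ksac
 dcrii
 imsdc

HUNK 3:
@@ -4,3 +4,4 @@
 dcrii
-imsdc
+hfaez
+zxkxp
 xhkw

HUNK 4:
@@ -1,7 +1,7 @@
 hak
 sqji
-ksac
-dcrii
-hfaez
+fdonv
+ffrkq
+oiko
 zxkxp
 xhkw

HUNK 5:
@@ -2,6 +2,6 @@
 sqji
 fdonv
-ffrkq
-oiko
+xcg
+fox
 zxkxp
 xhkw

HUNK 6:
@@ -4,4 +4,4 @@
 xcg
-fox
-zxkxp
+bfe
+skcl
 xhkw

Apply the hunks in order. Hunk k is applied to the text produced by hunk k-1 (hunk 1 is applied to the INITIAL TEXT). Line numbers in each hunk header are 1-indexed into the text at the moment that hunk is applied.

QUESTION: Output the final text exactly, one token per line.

Hunk 1: at line 1 remove [gdl,sca] add [jxki] -> 8 lines: hak sqji jxki vnaud uvry dcrii imsdc xhkw
Hunk 2: at line 1 remove [jxki,vnaud,uvry] add [ksac] -> 6 lines: hak sqji ksac dcrii imsdc xhkw
Hunk 3: at line 4 remove [imsdc] add [hfaez,zxkxp] -> 7 lines: hak sqji ksac dcrii hfaez zxkxp xhkw
Hunk 4: at line 1 remove [ksac,dcrii,hfaez] add [fdonv,ffrkq,oiko] -> 7 lines: hak sqji fdonv ffrkq oiko zxkxp xhkw
Hunk 5: at line 2 remove [ffrkq,oiko] add [xcg,fox] -> 7 lines: hak sqji fdonv xcg fox zxkxp xhkw
Hunk 6: at line 4 remove [fox,zxkxp] add [bfe,skcl] -> 7 lines: hak sqji fdonv xcg bfe skcl xhkw

Answer: hak
sqji
fdonv
xcg
bfe
skcl
xhkw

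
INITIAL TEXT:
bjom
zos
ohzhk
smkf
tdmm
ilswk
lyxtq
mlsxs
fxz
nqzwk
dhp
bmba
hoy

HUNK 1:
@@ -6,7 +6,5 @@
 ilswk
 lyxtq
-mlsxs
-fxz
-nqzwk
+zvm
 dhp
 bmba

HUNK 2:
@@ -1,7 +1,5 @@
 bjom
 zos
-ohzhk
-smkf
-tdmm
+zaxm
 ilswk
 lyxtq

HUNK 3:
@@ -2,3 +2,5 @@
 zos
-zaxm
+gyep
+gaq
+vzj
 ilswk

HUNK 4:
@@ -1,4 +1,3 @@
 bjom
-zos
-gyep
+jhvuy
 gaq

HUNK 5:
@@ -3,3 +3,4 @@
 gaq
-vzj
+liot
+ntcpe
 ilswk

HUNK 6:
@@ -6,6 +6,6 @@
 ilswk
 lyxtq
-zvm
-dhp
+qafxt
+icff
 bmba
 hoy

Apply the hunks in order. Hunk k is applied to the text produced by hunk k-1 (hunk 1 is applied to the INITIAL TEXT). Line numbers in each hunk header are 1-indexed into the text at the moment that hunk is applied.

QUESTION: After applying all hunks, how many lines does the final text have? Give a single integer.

Answer: 11

Derivation:
Hunk 1: at line 6 remove [mlsxs,fxz,nqzwk] add [zvm] -> 11 lines: bjom zos ohzhk smkf tdmm ilswk lyxtq zvm dhp bmba hoy
Hunk 2: at line 1 remove [ohzhk,smkf,tdmm] add [zaxm] -> 9 lines: bjom zos zaxm ilswk lyxtq zvm dhp bmba hoy
Hunk 3: at line 2 remove [zaxm] add [gyep,gaq,vzj] -> 11 lines: bjom zos gyep gaq vzj ilswk lyxtq zvm dhp bmba hoy
Hunk 4: at line 1 remove [zos,gyep] add [jhvuy] -> 10 lines: bjom jhvuy gaq vzj ilswk lyxtq zvm dhp bmba hoy
Hunk 5: at line 3 remove [vzj] add [liot,ntcpe] -> 11 lines: bjom jhvuy gaq liot ntcpe ilswk lyxtq zvm dhp bmba hoy
Hunk 6: at line 6 remove [zvm,dhp] add [qafxt,icff] -> 11 lines: bjom jhvuy gaq liot ntcpe ilswk lyxtq qafxt icff bmba hoy
Final line count: 11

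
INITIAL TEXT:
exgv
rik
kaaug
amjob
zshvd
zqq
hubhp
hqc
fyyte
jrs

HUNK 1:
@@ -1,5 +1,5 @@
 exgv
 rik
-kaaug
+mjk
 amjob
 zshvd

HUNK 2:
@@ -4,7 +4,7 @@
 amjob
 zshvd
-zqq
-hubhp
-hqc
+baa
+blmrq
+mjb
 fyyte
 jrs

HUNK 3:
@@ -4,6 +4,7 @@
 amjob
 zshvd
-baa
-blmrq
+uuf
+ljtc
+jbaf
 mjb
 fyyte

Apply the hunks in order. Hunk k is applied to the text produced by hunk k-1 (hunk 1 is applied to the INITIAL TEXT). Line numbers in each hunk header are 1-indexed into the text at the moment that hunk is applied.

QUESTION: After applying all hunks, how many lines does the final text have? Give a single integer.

Answer: 11

Derivation:
Hunk 1: at line 1 remove [kaaug] add [mjk] -> 10 lines: exgv rik mjk amjob zshvd zqq hubhp hqc fyyte jrs
Hunk 2: at line 4 remove [zqq,hubhp,hqc] add [baa,blmrq,mjb] -> 10 lines: exgv rik mjk amjob zshvd baa blmrq mjb fyyte jrs
Hunk 3: at line 4 remove [baa,blmrq] add [uuf,ljtc,jbaf] -> 11 lines: exgv rik mjk amjob zshvd uuf ljtc jbaf mjb fyyte jrs
Final line count: 11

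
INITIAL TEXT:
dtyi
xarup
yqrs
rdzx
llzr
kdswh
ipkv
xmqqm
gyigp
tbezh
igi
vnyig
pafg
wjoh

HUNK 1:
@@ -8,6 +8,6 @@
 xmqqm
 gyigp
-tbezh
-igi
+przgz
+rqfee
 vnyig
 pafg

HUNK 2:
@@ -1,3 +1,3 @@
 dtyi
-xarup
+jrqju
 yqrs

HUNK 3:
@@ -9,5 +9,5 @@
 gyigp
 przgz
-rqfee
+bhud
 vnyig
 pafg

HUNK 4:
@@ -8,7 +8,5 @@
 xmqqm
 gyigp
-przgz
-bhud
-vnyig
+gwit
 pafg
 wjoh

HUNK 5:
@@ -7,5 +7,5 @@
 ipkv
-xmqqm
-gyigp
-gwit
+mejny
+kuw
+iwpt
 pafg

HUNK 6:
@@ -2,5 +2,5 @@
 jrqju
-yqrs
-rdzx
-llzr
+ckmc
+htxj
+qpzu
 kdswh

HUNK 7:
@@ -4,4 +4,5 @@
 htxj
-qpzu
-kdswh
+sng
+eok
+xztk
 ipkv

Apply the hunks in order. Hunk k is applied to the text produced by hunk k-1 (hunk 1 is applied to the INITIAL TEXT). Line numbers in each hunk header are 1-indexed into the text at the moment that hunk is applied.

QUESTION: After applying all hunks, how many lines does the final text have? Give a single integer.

Answer: 13

Derivation:
Hunk 1: at line 8 remove [tbezh,igi] add [przgz,rqfee] -> 14 lines: dtyi xarup yqrs rdzx llzr kdswh ipkv xmqqm gyigp przgz rqfee vnyig pafg wjoh
Hunk 2: at line 1 remove [xarup] add [jrqju] -> 14 lines: dtyi jrqju yqrs rdzx llzr kdswh ipkv xmqqm gyigp przgz rqfee vnyig pafg wjoh
Hunk 3: at line 9 remove [rqfee] add [bhud] -> 14 lines: dtyi jrqju yqrs rdzx llzr kdswh ipkv xmqqm gyigp przgz bhud vnyig pafg wjoh
Hunk 4: at line 8 remove [przgz,bhud,vnyig] add [gwit] -> 12 lines: dtyi jrqju yqrs rdzx llzr kdswh ipkv xmqqm gyigp gwit pafg wjoh
Hunk 5: at line 7 remove [xmqqm,gyigp,gwit] add [mejny,kuw,iwpt] -> 12 lines: dtyi jrqju yqrs rdzx llzr kdswh ipkv mejny kuw iwpt pafg wjoh
Hunk 6: at line 2 remove [yqrs,rdzx,llzr] add [ckmc,htxj,qpzu] -> 12 lines: dtyi jrqju ckmc htxj qpzu kdswh ipkv mejny kuw iwpt pafg wjoh
Hunk 7: at line 4 remove [qpzu,kdswh] add [sng,eok,xztk] -> 13 lines: dtyi jrqju ckmc htxj sng eok xztk ipkv mejny kuw iwpt pafg wjoh
Final line count: 13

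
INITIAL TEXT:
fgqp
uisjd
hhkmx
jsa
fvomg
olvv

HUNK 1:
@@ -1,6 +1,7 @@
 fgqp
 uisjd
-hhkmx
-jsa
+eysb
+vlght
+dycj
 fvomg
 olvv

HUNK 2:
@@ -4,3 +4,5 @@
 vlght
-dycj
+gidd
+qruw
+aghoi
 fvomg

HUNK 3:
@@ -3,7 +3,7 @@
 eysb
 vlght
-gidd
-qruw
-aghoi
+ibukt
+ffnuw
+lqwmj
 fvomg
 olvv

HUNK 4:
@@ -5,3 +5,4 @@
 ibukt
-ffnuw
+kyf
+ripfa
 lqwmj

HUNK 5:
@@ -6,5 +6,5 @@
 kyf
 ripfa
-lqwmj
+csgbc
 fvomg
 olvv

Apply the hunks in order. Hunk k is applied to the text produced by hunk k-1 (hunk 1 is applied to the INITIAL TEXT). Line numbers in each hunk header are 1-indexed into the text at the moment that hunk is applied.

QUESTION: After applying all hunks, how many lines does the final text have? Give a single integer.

Hunk 1: at line 1 remove [hhkmx,jsa] add [eysb,vlght,dycj] -> 7 lines: fgqp uisjd eysb vlght dycj fvomg olvv
Hunk 2: at line 4 remove [dycj] add [gidd,qruw,aghoi] -> 9 lines: fgqp uisjd eysb vlght gidd qruw aghoi fvomg olvv
Hunk 3: at line 3 remove [gidd,qruw,aghoi] add [ibukt,ffnuw,lqwmj] -> 9 lines: fgqp uisjd eysb vlght ibukt ffnuw lqwmj fvomg olvv
Hunk 4: at line 5 remove [ffnuw] add [kyf,ripfa] -> 10 lines: fgqp uisjd eysb vlght ibukt kyf ripfa lqwmj fvomg olvv
Hunk 5: at line 6 remove [lqwmj] add [csgbc] -> 10 lines: fgqp uisjd eysb vlght ibukt kyf ripfa csgbc fvomg olvv
Final line count: 10

Answer: 10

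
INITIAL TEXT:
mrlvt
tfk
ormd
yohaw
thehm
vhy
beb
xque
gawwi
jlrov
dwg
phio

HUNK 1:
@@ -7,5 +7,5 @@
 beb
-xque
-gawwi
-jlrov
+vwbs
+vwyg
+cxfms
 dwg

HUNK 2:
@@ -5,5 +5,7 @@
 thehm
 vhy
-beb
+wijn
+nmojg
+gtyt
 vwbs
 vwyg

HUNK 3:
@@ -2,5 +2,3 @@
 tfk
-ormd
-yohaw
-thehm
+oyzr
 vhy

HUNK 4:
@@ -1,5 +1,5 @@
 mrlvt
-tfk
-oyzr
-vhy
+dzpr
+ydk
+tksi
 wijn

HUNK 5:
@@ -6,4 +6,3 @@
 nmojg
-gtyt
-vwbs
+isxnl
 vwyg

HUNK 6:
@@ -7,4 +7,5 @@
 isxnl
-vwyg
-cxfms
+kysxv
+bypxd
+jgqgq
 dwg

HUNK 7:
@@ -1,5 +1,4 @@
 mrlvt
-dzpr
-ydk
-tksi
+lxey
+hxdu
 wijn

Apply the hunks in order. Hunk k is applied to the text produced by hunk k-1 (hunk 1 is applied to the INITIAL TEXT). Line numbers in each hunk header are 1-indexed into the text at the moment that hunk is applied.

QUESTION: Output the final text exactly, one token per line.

Hunk 1: at line 7 remove [xque,gawwi,jlrov] add [vwbs,vwyg,cxfms] -> 12 lines: mrlvt tfk ormd yohaw thehm vhy beb vwbs vwyg cxfms dwg phio
Hunk 2: at line 5 remove [beb] add [wijn,nmojg,gtyt] -> 14 lines: mrlvt tfk ormd yohaw thehm vhy wijn nmojg gtyt vwbs vwyg cxfms dwg phio
Hunk 3: at line 2 remove [ormd,yohaw,thehm] add [oyzr] -> 12 lines: mrlvt tfk oyzr vhy wijn nmojg gtyt vwbs vwyg cxfms dwg phio
Hunk 4: at line 1 remove [tfk,oyzr,vhy] add [dzpr,ydk,tksi] -> 12 lines: mrlvt dzpr ydk tksi wijn nmojg gtyt vwbs vwyg cxfms dwg phio
Hunk 5: at line 6 remove [gtyt,vwbs] add [isxnl] -> 11 lines: mrlvt dzpr ydk tksi wijn nmojg isxnl vwyg cxfms dwg phio
Hunk 6: at line 7 remove [vwyg,cxfms] add [kysxv,bypxd,jgqgq] -> 12 lines: mrlvt dzpr ydk tksi wijn nmojg isxnl kysxv bypxd jgqgq dwg phio
Hunk 7: at line 1 remove [dzpr,ydk,tksi] add [lxey,hxdu] -> 11 lines: mrlvt lxey hxdu wijn nmojg isxnl kysxv bypxd jgqgq dwg phio

Answer: mrlvt
lxey
hxdu
wijn
nmojg
isxnl
kysxv
bypxd
jgqgq
dwg
phio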